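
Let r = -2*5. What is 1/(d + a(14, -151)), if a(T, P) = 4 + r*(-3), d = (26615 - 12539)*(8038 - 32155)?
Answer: -1/339470858 ≈ -2.9458e-9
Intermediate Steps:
d = -339470892 (d = 14076*(-24117) = -339470892)
r = -10
a(T, P) = 34 (a(T, P) = 4 - 10*(-3) = 4 + 30 = 34)
1/(d + a(14, -151)) = 1/(-339470892 + 34) = 1/(-339470858) = -1/339470858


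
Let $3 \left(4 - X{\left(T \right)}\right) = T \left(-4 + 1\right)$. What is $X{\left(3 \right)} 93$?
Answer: $651$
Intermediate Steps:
$X{\left(T \right)} = 4 + T$ ($X{\left(T \right)} = 4 - \frac{T \left(-4 + 1\right)}{3} = 4 - \frac{T \left(-3\right)}{3} = 4 - \frac{\left(-3\right) T}{3} = 4 + T$)
$X{\left(3 \right)} 93 = \left(4 + 3\right) 93 = 7 \cdot 93 = 651$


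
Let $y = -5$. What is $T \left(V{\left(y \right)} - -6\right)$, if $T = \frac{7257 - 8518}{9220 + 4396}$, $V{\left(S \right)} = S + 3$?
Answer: $- \frac{1261}{3404} \approx -0.37045$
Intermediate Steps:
$V{\left(S \right)} = 3 + S$
$T = - \frac{1261}{13616} \approx -0.092612$
$T \left(V{\left(y \right)} - -6\right) = - \frac{1261 \left(\left(3 - 5\right) - -6\right)}{13616} = - \frac{1261 \left(-2 + 6\right)}{13616} = \left(- \frac{1261}{13616}\right) 4 = - \frac{1261}{3404}$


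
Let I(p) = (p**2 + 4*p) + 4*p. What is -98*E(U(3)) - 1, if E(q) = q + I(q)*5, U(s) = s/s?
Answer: -4509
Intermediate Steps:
I(p) = p**2 + 8*p
U(s) = 1
E(q) = q + 5*q*(8 + q) (E(q) = q + (q*(8 + q))*5 = q + 5*q*(8 + q))
-98*E(U(3)) - 1 = -98*(41 + 5*1) - 1 = -98*(41 + 5) - 1 = -98*46 - 1 = -4508 - 1 = -4509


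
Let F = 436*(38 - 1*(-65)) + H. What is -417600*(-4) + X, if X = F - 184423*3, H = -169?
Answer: 1161870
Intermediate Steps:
F = 44739 (F = 436*(38 - 1*(-65)) - 169 = 436*(38 + 65) - 169 = 436*103 - 169 = 44908 - 169 = 44739)
X = -508530 (X = 44739 - 184423*3 = 44739 - 553269 = -508530)
-417600*(-4) + X = -417600*(-4) - 508530 = 1670400 - 508530 = 1161870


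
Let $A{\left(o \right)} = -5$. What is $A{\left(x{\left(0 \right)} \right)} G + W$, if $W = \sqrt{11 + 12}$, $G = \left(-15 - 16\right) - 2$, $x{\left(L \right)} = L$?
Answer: $165 + \sqrt{23} \approx 169.8$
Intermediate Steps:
$G = -33$ ($G = -31 - 2 = -33$)
$W = \sqrt{23} \approx 4.7958$
$A{\left(x{\left(0 \right)} \right)} G + W = \left(-5\right) \left(-33\right) + \sqrt{23} = 165 + \sqrt{23}$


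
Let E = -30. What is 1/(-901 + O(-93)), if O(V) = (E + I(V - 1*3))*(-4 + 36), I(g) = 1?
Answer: -1/1829 ≈ -0.00054675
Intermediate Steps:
O(V) = -928 (O(V) = (-30 + 1)*(-4 + 36) = -29*32 = -928)
1/(-901 + O(-93)) = 1/(-901 - 928) = 1/(-1829) = -1/1829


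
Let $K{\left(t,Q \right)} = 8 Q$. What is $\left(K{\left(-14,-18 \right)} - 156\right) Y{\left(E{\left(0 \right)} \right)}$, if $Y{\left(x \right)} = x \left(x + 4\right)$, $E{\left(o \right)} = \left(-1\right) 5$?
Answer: $-1500$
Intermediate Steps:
$E{\left(o \right)} = -5$
$Y{\left(x \right)} = x \left(4 + x\right)$
$\left(K{\left(-14,-18 \right)} - 156\right) Y{\left(E{\left(0 \right)} \right)} = \left(8 \left(-18\right) - 156\right) \left(- 5 \left(4 - 5\right)\right) = \left(-144 - 156\right) \left(\left(-5\right) \left(-1\right)\right) = \left(-300\right) 5 = -1500$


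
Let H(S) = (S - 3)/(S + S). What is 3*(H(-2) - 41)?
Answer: -477/4 ≈ -119.25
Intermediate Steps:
H(S) = (-3 + S)/(2*S) (H(S) = (-3 + S)/((2*S)) = (-3 + S)*(1/(2*S)) = (-3 + S)/(2*S))
3*(H(-2) - 41) = 3*((1/2)*(-3 - 2)/(-2) - 41) = 3*((1/2)*(-1/2)*(-5) - 41) = 3*(5/4 - 41) = 3*(-159/4) = -477/4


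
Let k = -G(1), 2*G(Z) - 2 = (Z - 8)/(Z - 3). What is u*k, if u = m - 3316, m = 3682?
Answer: -2013/2 ≈ -1006.5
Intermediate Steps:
G(Z) = 1 + (-8 + Z)/(2*(-3 + Z)) (G(Z) = 1 + ((Z - 8)/(Z - 3))/2 = 1 + ((-8 + Z)/(-3 + Z))/2 = 1 + (-8 + Z)/(2*(-3 + Z)))
k = -11/4 (k = -(-14 + 3*1)/(2*(-3 + 1)) = -(-14 + 3)/(2*(-2)) = -(-1)*(-11)/(2*2) = -1*11/4 = -11/4 ≈ -2.7500)
u = 366 (u = 3682 - 3316 = 366)
u*k = 366*(-11/4) = -2013/2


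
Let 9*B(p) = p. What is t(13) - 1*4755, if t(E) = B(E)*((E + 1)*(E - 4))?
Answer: -4573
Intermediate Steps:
B(p) = p/9
t(E) = E*(1 + E)*(-4 + E)/9 (t(E) = (E/9)*((E + 1)*(E - 4)) = (E/9)*((1 + E)*(-4 + E)) = E*(1 + E)*(-4 + E)/9)
t(13) - 1*4755 = (⅑)*13*(-4 + 13² - 3*13) - 1*4755 = (⅑)*13*(-4 + 169 - 39) - 4755 = (⅑)*13*126 - 4755 = 182 - 4755 = -4573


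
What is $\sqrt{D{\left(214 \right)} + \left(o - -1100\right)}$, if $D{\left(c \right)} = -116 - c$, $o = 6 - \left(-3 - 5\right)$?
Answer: $28$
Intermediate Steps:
$o = 14$ ($o = 6 - \left(-3 - 5\right) = 6 - -8 = 6 + 8 = 14$)
$\sqrt{D{\left(214 \right)} + \left(o - -1100\right)} = \sqrt{\left(-116 - 214\right) + \left(14 - -1100\right)} = \sqrt{\left(-116 - 214\right) + \left(14 + 1100\right)} = \sqrt{-330 + 1114} = \sqrt{784} = 28$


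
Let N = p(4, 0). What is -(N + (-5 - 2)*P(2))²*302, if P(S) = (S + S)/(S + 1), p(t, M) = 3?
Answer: -109022/9 ≈ -12114.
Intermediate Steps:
P(S) = 2*S/(1 + S) (P(S) = (2*S)/(1 + S) = 2*S/(1 + S))
N = 3
-(N + (-5 - 2)*P(2))²*302 = -(3 + (-5 - 2)*(2*2/(1 + 2)))²*302 = -(3 - 14*2/3)²*302 = -(3 - 7*4/3)²*302 = -(3 - 28/3)²*302 = -(-19/3)²*302 = -361*302/9 = -1*109022/9 = -109022/9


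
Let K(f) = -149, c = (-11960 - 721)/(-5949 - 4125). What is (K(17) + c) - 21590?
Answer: -72995335/3358 ≈ -21738.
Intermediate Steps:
c = 4227/3358 (c = -12681/(-10074) = -12681*(-1/10074) = 4227/3358 ≈ 1.2588)
(K(17) + c) - 21590 = (-149 + 4227/3358) - 21590 = -496115/3358 - 21590 = -72995335/3358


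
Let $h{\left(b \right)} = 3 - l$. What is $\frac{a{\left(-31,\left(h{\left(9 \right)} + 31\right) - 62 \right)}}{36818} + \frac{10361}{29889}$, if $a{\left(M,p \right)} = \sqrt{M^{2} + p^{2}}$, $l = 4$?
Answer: $\frac{10361}{29889} + \frac{\sqrt{1985}}{36818} \approx 0.34786$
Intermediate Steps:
$h{\left(b \right)} = -1$ ($h{\left(b \right)} = 3 - 4 = -1$)
$\frac{a{\left(-31,\left(h{\left(9 \right)} + 31\right) - 62 \right)}}{36818} + \frac{10361}{29889} = \frac{\sqrt{\left(-31\right)^{2} + \left(\left(-1 + 31\right) - 62\right)^{2}}}{36818} + \frac{10361}{29889} = \sqrt{961 + \left(30 - 62\right)^{2}} \cdot \frac{1}{36818} + 10361 \cdot \frac{1}{29889} = \sqrt{961 + \left(-32\right)^{2}} \cdot \frac{1}{36818} + \frac{10361}{29889} = \sqrt{961 + 1024} \cdot \frac{1}{36818} + \frac{10361}{29889} = \sqrt{1985} \cdot \frac{1}{36818} + \frac{10361}{29889} = \frac{\sqrt{1985}}{36818} + \frac{10361}{29889} = \frac{10361}{29889} + \frac{\sqrt{1985}}{36818}$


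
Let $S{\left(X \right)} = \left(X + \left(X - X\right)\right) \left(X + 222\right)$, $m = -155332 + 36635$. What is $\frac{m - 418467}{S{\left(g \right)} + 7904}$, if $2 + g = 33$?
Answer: $- \frac{537164}{15747} \approx -34.112$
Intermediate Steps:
$g = 31$ ($g = -2 + 33 = 31$)
$m = -118697$
$S{\left(X \right)} = X \left(222 + X\right)$ ($S{\left(X \right)} = \left(X + 0\right) \left(222 + X\right) = X \left(222 + X\right)$)
$\frac{m - 418467}{S{\left(g \right)} + 7904} = \frac{-118697 - 418467}{31 \left(222 + 31\right) + 7904} = - \frac{537164}{31 \cdot 253 + 7904} = - \frac{537164}{7843 + 7904} = - \frac{537164}{15747}$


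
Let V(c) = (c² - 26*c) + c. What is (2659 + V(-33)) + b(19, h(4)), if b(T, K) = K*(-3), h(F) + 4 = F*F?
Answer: 4537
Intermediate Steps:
h(F) = -4 + F² (h(F) = -4 + F*F = -4 + F²)
V(c) = c² - 25*c
b(T, K) = -3*K
(2659 + V(-33)) + b(19, h(4)) = (2659 - 33*(-25 - 33)) - 3*(-4 + 4²) = (2659 - 33*(-58)) - 3*(-4 + 16) = (2659 + 1914) - 3*12 = 4573 - 36 = 4537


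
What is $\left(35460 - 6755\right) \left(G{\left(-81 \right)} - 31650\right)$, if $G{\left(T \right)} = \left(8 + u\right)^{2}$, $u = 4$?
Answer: $-904379730$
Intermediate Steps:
$G{\left(T \right)} = 144$ ($G{\left(T \right)} = \left(8 + 4\right)^{2} = 12^{2} = 144$)
$\left(35460 - 6755\right) \left(G{\left(-81 \right)} - 31650\right) = \left(35460 - 6755\right) \left(144 - 31650\right) = 28705 \left(144 - 31650\right) = 28705 \left(-31506\right) = -904379730$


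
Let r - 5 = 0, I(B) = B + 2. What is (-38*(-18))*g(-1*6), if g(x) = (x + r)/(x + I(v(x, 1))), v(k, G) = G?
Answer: 228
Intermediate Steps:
I(B) = 2 + B
r = 5 (r = 5 + 0 = 5)
g(x) = (5 + x)/(3 + x) (g(x) = (x + 5)/(x + (2 + 1)) = (5 + x)/(x + 3) = (5 + x)/(3 + x))
(-38*(-18))*g(-1*6) = (-38*(-18))*((5 - 1*6)/(3 - 1*6)) = 684*((5 - 6)/(3 - 6)) = 684*(-1/(-3)) = 684*(-1/3*(-1)) = 684*(1/3) = 228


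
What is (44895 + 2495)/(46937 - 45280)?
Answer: 47390/1657 ≈ 28.600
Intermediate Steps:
(44895 + 2495)/(46937 - 45280) = 47390/1657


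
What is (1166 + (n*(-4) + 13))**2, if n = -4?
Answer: 1428025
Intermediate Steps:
(1166 + (n*(-4) + 13))**2 = (1166 + (-4*(-4) + 13))**2 = (1166 + (16 + 13))**2 = (1166 + 29)**2 = 1195**2 = 1428025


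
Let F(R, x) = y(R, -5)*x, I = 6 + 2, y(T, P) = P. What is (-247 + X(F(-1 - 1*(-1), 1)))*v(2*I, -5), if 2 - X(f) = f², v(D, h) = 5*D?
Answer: -21600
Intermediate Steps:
I = 8
F(R, x) = -5*x
X(f) = 2 - f²
(-247 + X(F(-1 - 1*(-1), 1)))*v(2*I, -5) = (-247 + (2 - (-5*1)²))*(5*(2*8)) = (-247 + (2 - 1*(-5)²))*(5*16) = (-247 + (2 - 1*25))*80 = (-247 + (2 - 25))*80 = (-247 - 23)*80 = -270*80 = -21600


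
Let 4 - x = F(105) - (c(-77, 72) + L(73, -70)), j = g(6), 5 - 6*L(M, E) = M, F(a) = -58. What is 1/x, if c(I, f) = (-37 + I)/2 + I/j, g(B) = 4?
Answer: -12/307 ≈ -0.039088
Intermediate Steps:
L(M, E) = ⅚ - M/6
j = 4
c(I, f) = -37/2 + 3*I/4 (c(I, f) = (-37 + I)/2 + I/4 = (-37 + I)*(½) + I*(¼) = (-37/2 + I/2) + I/4 = -37/2 + 3*I/4)
x = -307/12 (x = 4 - (-58 - ((-37/2 + (¾)*(-77)) + (⅚ - ⅙*73))) = 4 - (-58 - ((-37/2 - 231/4) + (⅚ - 73/6))) = 4 - (-58 - (-305/4 - 34/3)) = 4 - (-58 - 1*(-1051/12)) = 4 - (-58 + 1051/12) = 4 - 1*355/12 = 4 - 355/12 = -307/12 ≈ -25.583)
1/x = 1/(-307/12) = -12/307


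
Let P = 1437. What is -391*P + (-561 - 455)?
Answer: -562883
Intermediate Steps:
-391*P + (-561 - 455) = -391*1437 + (-561 - 455) = -561867 - 1016 = -562883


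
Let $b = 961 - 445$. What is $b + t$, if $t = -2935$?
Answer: $-2419$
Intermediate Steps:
$b = 516$ ($b = 961 - 445 = 516$)
$b + t = 516 - 2935 = -2419$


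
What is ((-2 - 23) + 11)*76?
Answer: -1064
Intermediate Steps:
((-2 - 23) + 11)*76 = (-25 + 11)*76 = -14*76 = -1064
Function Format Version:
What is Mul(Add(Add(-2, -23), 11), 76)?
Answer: -1064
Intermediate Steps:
Mul(Add(Add(-2, -23), 11), 76) = Mul(Add(-25, 11), 76) = Mul(-14, 76) = -1064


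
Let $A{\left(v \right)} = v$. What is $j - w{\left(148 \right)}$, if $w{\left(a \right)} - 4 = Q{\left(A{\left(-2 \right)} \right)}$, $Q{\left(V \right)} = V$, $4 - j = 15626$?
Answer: $-15624$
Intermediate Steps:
$j = -15622$ ($j = 4 - 15626 = -15622$)
$w{\left(a \right)} = 2$ ($w{\left(a \right)} = 4 - 2 = 2$)
$j - w{\left(148 \right)} = -15622 - 2 = -15624$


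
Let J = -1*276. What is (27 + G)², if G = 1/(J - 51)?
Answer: 77933584/106929 ≈ 728.83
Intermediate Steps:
J = -276
G = -1/327 (G = 1/(-276 - 51) = 1/(-327) = -1/327 ≈ -0.0030581)
(27 + G)² = (27 - 1/327)² = (8828/327)² = 77933584/106929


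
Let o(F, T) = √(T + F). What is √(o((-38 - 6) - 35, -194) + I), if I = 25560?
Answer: √(25560 + I*√273) ≈ 159.88 + 0.0517*I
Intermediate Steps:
o(F, T) = √(F + T)
√(o((-38 - 6) - 35, -194) + I) = √(√(((-38 - 6) - 35) - 194) + 25560) = √(√((-44 - 35) - 194) + 25560) = √(√(-79 - 194) + 25560) = √(√(-273) + 25560) = √(I*√273 + 25560) = √(25560 + I*√273)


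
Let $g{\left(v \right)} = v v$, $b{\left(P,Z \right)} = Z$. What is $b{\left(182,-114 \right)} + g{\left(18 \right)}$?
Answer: $210$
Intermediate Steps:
$g{\left(v \right)} = v^{2}$
$b{\left(182,-114 \right)} + g{\left(18 \right)} = -114 + 18^{2} = -114 + 324 = 210$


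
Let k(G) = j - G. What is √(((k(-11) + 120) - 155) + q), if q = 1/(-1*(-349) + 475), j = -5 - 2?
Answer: I*√5261858/412 ≈ 5.5677*I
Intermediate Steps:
j = -7
k(G) = -7 - G
q = 1/824 (q = 1/(349 + 475) = 1/824 ≈ 0.0012136)
√(((k(-11) + 120) - 155) + q) = √((((-7 - 1*(-11)) + 120) - 155) + 1/824) = √((((-7 + 11) + 120) - 155) + 1/824) = √(((4 + 120) - 155) + 1/824) = √((124 - 155) + 1/824) = √(-31 + 1/824) = √(-25543/824) = I*√5261858/412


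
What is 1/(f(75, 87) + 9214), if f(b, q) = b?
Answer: 1/9289 ≈ 0.00010765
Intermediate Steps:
1/(f(75, 87) + 9214) = 1/(75 + 9214) = 1/9289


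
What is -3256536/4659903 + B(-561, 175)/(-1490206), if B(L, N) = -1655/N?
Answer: -56616763198889/81015846450210 ≈ -0.69884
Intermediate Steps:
-3256536/4659903 + B(-561, 175)/(-1490206) = -3256536/4659903 - 1655/175/(-1490206) = -3256536*1/4659903 - 1655*1/175*(-1/1490206) = -1085512/1553301 - 331/35*(-1/1490206) = -1085512/1553301 + 331/52157210 = -56616763198889/81015846450210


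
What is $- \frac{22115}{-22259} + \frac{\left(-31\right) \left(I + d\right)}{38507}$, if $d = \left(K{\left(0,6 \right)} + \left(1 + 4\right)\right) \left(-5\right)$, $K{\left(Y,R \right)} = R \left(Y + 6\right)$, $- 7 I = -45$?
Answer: $\frac{6920216445}{5999891191} \approx 1.1534$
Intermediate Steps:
$I = \frac{45}{7}$ ($I = \left(- \frac{1}{7}\right) \left(-45\right) = \frac{45}{7} \approx 6.4286$)
$K{\left(Y,R \right)} = R \left(6 + Y\right)$
$d = -205$ ($d = \left(6 \left(6 + 0\right) + \left(1 + 4\right)\right) \left(-5\right) = \left(6 \cdot 6 + 5\right) \left(-5\right) = \left(36 + 5\right) \left(-5\right) = 41 \left(-5\right) = -205$)
$- \frac{22115}{-22259} + \frac{\left(-31\right) \left(I + d\right)}{38507} = - \frac{22115}{-22259} + \frac{\left(-31\right) \left(\frac{45}{7} - 205\right)}{38507} = \left(-22115\right) \left(- \frac{1}{22259}\right) + \left(-31\right) \left(- \frac{1390}{7}\right) \frac{1}{38507} = \frac{22115}{22259} + \frac{43090}{7} \cdot \frac{1}{38507} = \frac{22115}{22259} + \frac{43090}{269549} = \frac{6920216445}{5999891191}$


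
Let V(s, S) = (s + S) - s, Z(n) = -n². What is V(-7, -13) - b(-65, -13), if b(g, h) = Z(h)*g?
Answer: -10998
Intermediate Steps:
b(g, h) = -g*h² (b(g, h) = (-h²)*g = -g*h²)
V(s, S) = S (V(s, S) = (S + s) - s = S)
V(-7, -13) - b(-65, -13) = -13 - (-1)*(-65)*(-13)² = -13 - (-1)*(-65)*169 = -13 - 1*10985 = -13 - 10985 = -10998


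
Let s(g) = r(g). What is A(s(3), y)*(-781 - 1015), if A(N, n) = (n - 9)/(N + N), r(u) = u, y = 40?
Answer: -27838/3 ≈ -9279.3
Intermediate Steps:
s(g) = g
A(N, n) = (-9 + n)/(2*N) (A(N, n) = (-9 + n)/((2*N)) = (-9 + n)*(1/(2*N)) = (-9 + n)/(2*N))
A(s(3), y)*(-781 - 1015) = ((1/2)*(-9 + 40)/3)*(-781 - 1015) = ((1/2)*(1/3)*31)*(-1796) = (31/6)*(-1796) = -27838/3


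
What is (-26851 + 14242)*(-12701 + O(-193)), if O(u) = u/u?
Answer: 160134300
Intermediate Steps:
O(u) = 1
(-26851 + 14242)*(-12701 + O(-193)) = (-26851 + 14242)*(-12701 + 1) = -12609*(-12700) = 160134300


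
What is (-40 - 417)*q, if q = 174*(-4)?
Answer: 318072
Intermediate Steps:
q = -696
(-40 - 417)*q = (-40 - 417)*(-696) = -457*(-696) = 318072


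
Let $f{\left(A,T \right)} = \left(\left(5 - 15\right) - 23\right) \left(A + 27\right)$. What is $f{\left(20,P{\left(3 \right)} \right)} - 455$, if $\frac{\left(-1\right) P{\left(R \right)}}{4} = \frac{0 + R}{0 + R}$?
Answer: $-2006$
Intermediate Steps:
$P{\left(R \right)} = -4$ ($P{\left(R \right)} = - 4 \frac{0 + R}{0 + R} = - 4 \frac{R}{R} = \left(-4\right) 1 = -4$)
$f{\left(A,T \right)} = -891 - 33 A$ ($f{\left(A,T \right)} = \left(\left(5 - 15\right) - 23\right) \left(27 + A\right) = \left(-10 - 23\right) \left(27 + A\right) = - 33 \left(27 + A\right) = -891 - 33 A$)
$f{\left(20,P{\left(3 \right)} \right)} - 455 = \left(-891 - 660\right) - 455 = -1551 - 455 = -2006$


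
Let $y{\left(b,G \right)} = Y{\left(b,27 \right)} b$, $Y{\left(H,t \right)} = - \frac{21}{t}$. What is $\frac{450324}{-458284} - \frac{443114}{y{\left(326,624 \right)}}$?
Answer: $\frac{32618229786}{18675073} \approx 1746.6$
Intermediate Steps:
$y{\left(b,G \right)} = - \frac{7 b}{9}$ ($y{\left(b,G \right)} = - \frac{21}{27} b = \left(-21\right) \frac{1}{27} b = - \frac{7 b}{9}$)
$\frac{450324}{-458284} - \frac{443114}{y{\left(326,624 \right)}} = \frac{450324}{-458284} - \frac{443114}{\left(- \frac{7}{9}\right) 326} = 450324 \left(- \frac{1}{458284}\right) - \frac{443114}{- \frac{2282}{9}} = - \frac{112581}{114571} - - \frac{284859}{163} = - \frac{112581}{114571} + \frac{284859}{163} = \frac{32618229786}{18675073}$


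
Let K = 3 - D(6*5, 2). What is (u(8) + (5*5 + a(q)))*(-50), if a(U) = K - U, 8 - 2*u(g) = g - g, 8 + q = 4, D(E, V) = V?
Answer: -1700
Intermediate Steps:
q = -4 (q = -8 + 4 = -4)
K = 1 (K = 3 - 1*2 = 3 - 2 = 1)
u(g) = 4 (u(g) = 4 - (g - g)/2 = 4 - 1/2*0 = 4 + 0 = 4)
a(U) = 1 - U
(u(8) + (5*5 + a(q)))*(-50) = (4 + (5*5 + (1 - 1*(-4))))*(-50) = (4 + (25 + (1 + 4)))*(-50) = (4 + (25 + 5))*(-50) = (4 + 30)*(-50) = 34*(-50) = -1700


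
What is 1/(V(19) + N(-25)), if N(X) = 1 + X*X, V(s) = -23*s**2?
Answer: -1/7677 ≈ -0.00013026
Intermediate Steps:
N(X) = 1 + X**2
1/(V(19) + N(-25)) = 1/(-23*19**2 + (1 + (-25)**2)) = 1/(-23*361 + (1 + 625)) = 1/(-8303 + 626) = 1/(-7677) = -1/7677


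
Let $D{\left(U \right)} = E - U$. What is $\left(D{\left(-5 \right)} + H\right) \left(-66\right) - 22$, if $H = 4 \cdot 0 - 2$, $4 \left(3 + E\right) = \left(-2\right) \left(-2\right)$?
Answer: $-88$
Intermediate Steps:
$E = -2$ ($E = -3 + \frac{\left(-2\right) \left(-2\right)}{4} = -3 + \frac{1}{4} \cdot 4 = -3 + 1 = -2$)
$H = -2$ ($H = 0 - 2 = -2$)
$D{\left(U \right)} = -2 - U$
$\left(D{\left(-5 \right)} + H\right) \left(-66\right) - 22 = \left(\left(-2 - -5\right) - 2\right) \left(-66\right) - 22 = \left(\left(-2 + 5\right) - 2\right) \left(-66\right) - 22 = \left(3 - 2\right) \left(-66\right) - 22 = 1 \left(-66\right) - 22 = -66 - 22 = -88$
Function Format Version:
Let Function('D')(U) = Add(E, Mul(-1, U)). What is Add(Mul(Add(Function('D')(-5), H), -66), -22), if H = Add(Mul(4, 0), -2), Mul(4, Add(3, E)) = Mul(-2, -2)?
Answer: -88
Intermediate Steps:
E = -2 (E = Add(-3, Mul(Rational(1, 4), Mul(-2, -2))) = Add(-3, Mul(Rational(1, 4), 4)) = Add(-3, 1) = -2)
H = -2 (H = Add(0, -2) = -2)
Function('D')(U) = Add(-2, Mul(-1, U))
Add(Mul(Add(Function('D')(-5), H), -66), -22) = Add(Mul(Add(Add(-2, Mul(-1, -5)), -2), -66), -22) = Add(Mul(Add(Add(-2, 5), -2), -66), -22) = Add(Mul(Add(3, -2), -66), -22) = Add(Mul(1, -66), -22) = Add(-66, -22) = -88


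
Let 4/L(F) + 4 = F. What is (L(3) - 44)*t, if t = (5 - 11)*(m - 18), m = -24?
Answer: -12096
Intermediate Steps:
L(F) = 4/(-4 + F)
t = 252 (t = (5 - 11)*(-24 - 18) = -6*(-42) = 252)
(L(3) - 44)*t = (4/(-4 + 3) - 44)*252 = (4/(-1) - 44)*252 = (4*(-1) - 44)*252 = (-4 - 44)*252 = -48*252 = -12096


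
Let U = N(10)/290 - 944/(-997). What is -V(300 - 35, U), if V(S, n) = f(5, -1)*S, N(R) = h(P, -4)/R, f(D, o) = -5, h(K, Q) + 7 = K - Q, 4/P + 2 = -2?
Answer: 1325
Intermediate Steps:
P = -1 (P = 4/(-2 - 2) = 4/(-4) = 4*(-¼) = -1)
h(K, Q) = -7 + K - Q (h(K, Q) = -7 + (K - Q) = -7 + K - Q)
N(R) = -4/R (N(R) = (-7 - 1 - 1*(-4))/R = (-7 - 1 + 4)/R = -4/R)
U = 683403/722825 (U = -4/10/290 - 944/(-997) = -4*⅒*(1/290) - 944*(-1/997) = -⅖*1/290 + 944/997 = -1/725 + 944/997 = 683403/722825 ≈ 0.94546)
V(S, n) = -5*S
-V(300 - 35, U) = -(-5)*(300 - 35) = -(-5)*265 = -1*(-1325) = 1325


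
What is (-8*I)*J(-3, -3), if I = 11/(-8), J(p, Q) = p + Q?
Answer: -66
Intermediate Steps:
J(p, Q) = Q + p
I = -11/8 (I = 11*(-⅛) = -11/8 ≈ -1.3750)
(-8*I)*J(-3, -3) = (-8*(-11/8))*(-3 - 3) = 11*(-6) = -66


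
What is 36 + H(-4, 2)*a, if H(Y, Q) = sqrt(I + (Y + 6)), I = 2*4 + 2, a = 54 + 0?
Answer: 36 + 108*sqrt(3) ≈ 223.06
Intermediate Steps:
a = 54
I = 10 (I = 8 + 2 = 10)
H(Y, Q) = sqrt(16 + Y) (H(Y, Q) = sqrt(10 + (Y + 6)) = sqrt(10 + (6 + Y)) = sqrt(16 + Y))
36 + H(-4, 2)*a = 36 + sqrt(16 - 4)*54 = 36 + sqrt(12)*54 = 36 + (2*sqrt(3))*54 = 36 + 108*sqrt(3)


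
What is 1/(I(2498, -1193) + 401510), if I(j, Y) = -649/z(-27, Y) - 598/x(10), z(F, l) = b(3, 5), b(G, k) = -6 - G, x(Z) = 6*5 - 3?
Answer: 27/10842119 ≈ 2.4903e-6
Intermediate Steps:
x(Z) = 27 (x(Z) = 30 - 3 = 27)
z(F, l) = -9 (z(F, l) = -6 - 1*3 = -6 - 3 = -9)
I(j, Y) = 1349/27 (I(j, Y) = -649/(-9) - 598/27 = -649*(-⅑) - 598*1/27 = 649/9 - 598/27 = 1349/27)
1/(I(2498, -1193) + 401510) = 1/(1349/27 + 401510) = 1/(10842119/27) = 27/10842119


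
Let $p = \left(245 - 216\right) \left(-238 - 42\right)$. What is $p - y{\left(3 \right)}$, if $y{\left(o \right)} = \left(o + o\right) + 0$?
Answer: $-8126$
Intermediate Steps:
$p = -8120$ ($p = 29 \left(-280\right) = -8120$)
$y{\left(o \right)} = 2 o$ ($y{\left(o \right)} = 2 o + 0 = 2 o$)
$p - y{\left(3 \right)} = -8120 - 2 \cdot 3 = -8120 - 6 = -8126$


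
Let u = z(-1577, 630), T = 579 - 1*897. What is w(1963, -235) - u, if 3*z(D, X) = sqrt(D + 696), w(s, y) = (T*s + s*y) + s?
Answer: -1083576 - I*sqrt(881)/3 ≈ -1.0836e+6 - 9.8939*I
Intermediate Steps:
T = -318 (T = 579 - 897 = -318)
w(s, y) = -317*s + s*y (w(s, y) = (-318*s + s*y) + s = -317*s + s*y)
z(D, X) = sqrt(696 + D)/3 (z(D, X) = sqrt(D + 696)/3 = sqrt(696 + D)/3)
u = I*sqrt(881)/3 (u = sqrt(696 - 1577)/3 = sqrt(-881)/3 = (I*sqrt(881))/3 = I*sqrt(881)/3 ≈ 9.8939*I)
w(1963, -235) - u = 1963*(-317 - 235) - I*sqrt(881)/3 = 1963*(-552) - I*sqrt(881)/3 = -1083576 - I*sqrt(881)/3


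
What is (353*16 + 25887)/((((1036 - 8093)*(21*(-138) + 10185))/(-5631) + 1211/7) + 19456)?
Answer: 59191195/53985086 ≈ 1.0964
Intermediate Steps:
(353*16 + 25887)/((((1036 - 8093)*(21*(-138) + 10185))/(-5631) + 1211/7) + 19456) = (5648 + 25887)/((-7057*(-2898 + 10185)*(-1/5631) + 1211*(⅐)) + 19456) = 31535/((-7057*7287*(-1/5631) + 173) + 19456) = 31535/((-51424359*(-1/5631) + 173) + 19456) = 31535/((17141453/1877 + 173) + 19456) = 31535/(17466174/1877 + 19456) = 31535/(53985086/1877) = 31535*(1877/53985086) = 59191195/53985086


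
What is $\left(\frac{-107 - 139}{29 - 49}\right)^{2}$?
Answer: $\frac{15129}{100} \approx 151.29$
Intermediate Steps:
$\left(\frac{-107 - 139}{29 - 49}\right)^{2} = \left(\frac{-107 - 139}{-20}\right)^{2} = \left(\left(-107 - 139\right) \left(- \frac{1}{20}\right)\right)^{2} = \left(\left(-246\right) \left(- \frac{1}{20}\right)\right)^{2} = \left(\frac{123}{10}\right)^{2} = \frac{15129}{100}$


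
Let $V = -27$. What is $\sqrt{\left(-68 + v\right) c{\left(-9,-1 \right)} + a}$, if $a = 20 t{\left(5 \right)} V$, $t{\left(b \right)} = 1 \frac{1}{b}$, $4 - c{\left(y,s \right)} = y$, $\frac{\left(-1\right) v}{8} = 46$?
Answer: $76 i \approx 76.0 i$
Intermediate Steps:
$v = -368$ ($v = \left(-8\right) 46 = -368$)
$c{\left(y,s \right)} = 4 - y$
$t{\left(b \right)} = \frac{1}{b}$
$a = -108$ ($a = \frac{20}{5} \left(-27\right) = 20 \cdot \frac{1}{5} \left(-27\right) = 4 \left(-27\right) = -108$)
$\sqrt{\left(-68 + v\right) c{\left(-9,-1 \right)} + a} = \sqrt{\left(-68 - 368\right) \left(4 - -9\right) - 108} = \sqrt{- 436 \left(4 + 9\right) - 108} = \sqrt{\left(-436\right) 13 - 108} = \sqrt{-5668 - 108} = \sqrt{-5776} = 76 i$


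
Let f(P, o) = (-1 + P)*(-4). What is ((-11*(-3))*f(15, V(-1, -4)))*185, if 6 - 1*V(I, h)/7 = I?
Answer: -341880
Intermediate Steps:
V(I, h) = 42 - 7*I
f(P, o) = 4 - 4*P
((-11*(-3))*f(15, V(-1, -4)))*185 = ((-11*(-3))*(4 - 4*15))*185 = (33*(4 - 60))*185 = (33*(-56))*185 = -1848*185 = -341880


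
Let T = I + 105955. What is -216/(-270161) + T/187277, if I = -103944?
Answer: 583745603/50594941597 ≈ 0.011538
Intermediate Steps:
T = 2011 (T = -103944 + 105955 = 2011)
-216/(-270161) + T/187277 = -216/(-270161) + 2011/187277 = -216*(-1/270161) + 2011*(1/187277) = 216/270161 + 2011/187277 = 583745603/50594941597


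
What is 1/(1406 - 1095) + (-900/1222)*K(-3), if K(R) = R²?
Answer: -1258939/190021 ≈ -6.6253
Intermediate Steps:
1/(1406 - 1095) + (-900/1222)*K(-3) = 1/(1406 - 1095) - 900/1222*(-3)² = 1/311 - 900*1/1222*9 = 1/311 - 450/611*9 = 1/311 - 4050/611 = -1258939/190021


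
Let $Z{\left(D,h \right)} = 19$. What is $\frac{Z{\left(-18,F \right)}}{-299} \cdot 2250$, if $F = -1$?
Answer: $- \frac{42750}{299} \approx -142.98$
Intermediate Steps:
$\frac{Z{\left(-18,F \right)}}{-299} \cdot 2250 = \frac{19}{-299} \cdot 2250 = 19 \left(- \frac{1}{299}\right) 2250 = \left(- \frac{19}{299}\right) 2250 = - \frac{42750}{299}$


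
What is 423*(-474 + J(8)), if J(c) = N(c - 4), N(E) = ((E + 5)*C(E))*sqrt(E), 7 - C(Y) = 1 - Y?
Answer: -124362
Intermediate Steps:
C(Y) = 6 + Y (C(Y) = 7 - (1 - Y) = 7 + (-1 + Y) = 6 + Y)
N(E) = sqrt(E)*(5 + E)*(6 + E) (N(E) = ((E + 5)*(6 + E))*sqrt(E) = ((5 + E)*(6 + E))*sqrt(E) = sqrt(E)*(5 + E)*(6 + E))
J(c) = sqrt(-4 + c)*(1 + c)*(2 + c) (J(c) = sqrt(c - 4)*(5 + (c - 4))*(6 + (c - 4)) = sqrt(-4 + c)*(5 + (-4 + c))*(6 + (-4 + c)) = sqrt(-4 + c)*(1 + c)*(2 + c))
423*(-474 + J(8)) = 423*(-474 + sqrt(-4 + 8)*(1 + 8)*(2 + 8)) = 423*(-474 + sqrt(4)*9*10) = 423*(-474 + 2*9*10) = 423*(-474 + 180) = 423*(-294) = -124362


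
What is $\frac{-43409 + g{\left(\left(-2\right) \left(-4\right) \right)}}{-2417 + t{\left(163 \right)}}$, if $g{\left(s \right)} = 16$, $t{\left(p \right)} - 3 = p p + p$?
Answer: $- \frac{6199}{3474} \approx -1.7844$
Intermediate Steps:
$t{\left(p \right)} = 3 + p + p^{2}$ ($t{\left(p \right)} = 3 + \left(p p + p\right) = 3 + \left(p^{2} + p\right) = 3 + \left(p + p^{2}\right) = 3 + p + p^{2}$)
$\frac{-43409 + g{\left(\left(-2\right) \left(-4\right) \right)}}{-2417 + t{\left(163 \right)}} = \frac{-43409 + 16}{-2417 + \left(3 + 163 + 163^{2}\right)} = - \frac{43393}{-2417 + \left(3 + 163 + 26569\right)} = - \frac{43393}{-2417 + 26735} = - \frac{43393}{24318} = \left(-43393\right) \frac{1}{24318} = - \frac{6199}{3474}$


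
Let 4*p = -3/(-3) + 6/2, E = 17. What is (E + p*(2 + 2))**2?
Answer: 441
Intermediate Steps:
p = 1 (p = (-3/(-3) + 6/2)/4 = (-3*(-1/3) + 6*(1/2))/4 = (1 + 3)/4 = (1/4)*4 = 1)
(E + p*(2 + 2))**2 = (17 + 1*(2 + 2))**2 = (17 + 1*4)**2 = (17 + 4)**2 = 21**2 = 441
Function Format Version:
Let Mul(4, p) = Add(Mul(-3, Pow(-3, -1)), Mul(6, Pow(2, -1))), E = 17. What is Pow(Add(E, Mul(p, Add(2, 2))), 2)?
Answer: 441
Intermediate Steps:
p = 1 (p = Mul(Rational(1, 4), Add(Mul(-3, Pow(-3, -1)), Mul(6, Pow(2, -1)))) = Mul(Rational(1, 4), Add(Mul(-3, Rational(-1, 3)), Mul(6, Rational(1, 2)))) = Mul(Rational(1, 4), Add(1, 3)) = Mul(Rational(1, 4), 4) = 1)
Pow(Add(E, Mul(p, Add(2, 2))), 2) = Pow(Add(17, Mul(1, Add(2, 2))), 2) = Pow(Add(17, Mul(1, 4)), 2) = Pow(Add(17, 4), 2) = Pow(21, 2) = 441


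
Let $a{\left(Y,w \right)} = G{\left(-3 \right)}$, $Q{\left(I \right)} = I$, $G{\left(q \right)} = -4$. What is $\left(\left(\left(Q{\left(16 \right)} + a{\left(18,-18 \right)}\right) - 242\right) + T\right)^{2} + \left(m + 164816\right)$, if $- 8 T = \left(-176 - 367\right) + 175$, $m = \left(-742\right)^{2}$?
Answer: $749236$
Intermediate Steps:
$m = 550564$
$a{\left(Y,w \right)} = -4$
$T = 46$ ($T = - \frac{\left(-176 - 367\right) + 175}{8} = - \frac{-543 + 175}{8} = \left(- \frac{1}{8}\right) \left(-368\right) = 46$)
$\left(\left(\left(Q{\left(16 \right)} + a{\left(18,-18 \right)}\right) - 242\right) + T\right)^{2} + \left(m + 164816\right) = \left(\left(\left(16 - 4\right) - 242\right) + 46\right)^{2} + \left(550564 + 164816\right) = \left(\left(12 - 242\right) + 46\right)^{2} + 715380 = \left(-230 + 46\right)^{2} + 715380 = \left(-184\right)^{2} + 715380 = 33856 + 715380 = 749236$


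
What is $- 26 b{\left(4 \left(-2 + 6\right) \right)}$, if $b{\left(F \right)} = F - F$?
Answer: $0$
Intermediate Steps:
$b{\left(F \right)} = 0$
$- 26 b{\left(4 \left(-2 + 6\right) \right)} = \left(-26\right) 0 = 0$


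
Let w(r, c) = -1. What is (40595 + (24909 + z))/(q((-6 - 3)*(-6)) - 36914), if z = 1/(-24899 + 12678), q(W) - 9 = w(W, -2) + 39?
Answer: -266841461/150183869 ≈ -1.7768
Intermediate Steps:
q(W) = 47 (q(W) = 9 + (-1 + 39) = 9 + 38 = 47)
z = -1/12221 (z = 1/(-12221) = -1/12221 ≈ -8.1826e-5)
(40595 + (24909 + z))/(q((-6 - 3)*(-6)) - 36914) = (40595 + (24909 - 1/12221))/(47 - 36914) = (40595 + 304412888/12221)/(-36867) = (800524383/12221)*(-1/36867) = -266841461/150183869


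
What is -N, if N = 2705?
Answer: -2705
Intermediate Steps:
-N = -1*2705 = -2705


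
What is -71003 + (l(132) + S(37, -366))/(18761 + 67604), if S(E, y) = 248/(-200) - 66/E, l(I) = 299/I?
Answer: -748738457092129/10545166500 ≈ -71003.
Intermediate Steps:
S(E, y) = -31/25 - 66/E (S(E, y) = 248*(-1/200) - 66/E = -31/25 - 66/E)
-71003 + (l(132) + S(37, -366))/(18761 + 67604) = -71003 + (299/132 + (-31/25 - 66/37))/(18761 + 67604) = -71003 + (299*(1/132) + (-31/25 - 66*1/37))/86365 = -71003 + (299/132 + (-31/25 - 66/37))*(1/86365) = -71003 + (299/132 - 2797/925)*(1/86365) = -71003 - 92629/122100*1/86365 = -71003 - 92629/10545166500 = -748738457092129/10545166500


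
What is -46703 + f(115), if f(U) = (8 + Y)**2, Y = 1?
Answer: -46622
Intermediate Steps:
f(U) = 81 (f(U) = (8 + 1)**2 = 9**2 = 81)
-46703 + f(115) = -46703 + 81 = -46622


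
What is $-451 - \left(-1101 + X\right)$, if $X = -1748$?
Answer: $2398$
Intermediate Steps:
$-451 - \left(-1101 + X\right) = -451 - \left(-1101 - 1748\right) = -451 - -2849 = -451 + 2849 = 2398$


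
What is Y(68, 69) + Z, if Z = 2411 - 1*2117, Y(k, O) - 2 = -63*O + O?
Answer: -3982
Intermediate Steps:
Y(k, O) = 2 - 62*O (Y(k, O) = 2 + (-63*O + O) = 2 - 62*O)
Z = 294 (Z = 2411 - 2117 = 294)
Y(68, 69) + Z = (2 - 62*69) + 294 = (2 - 4278) + 294 = -4276 + 294 = -3982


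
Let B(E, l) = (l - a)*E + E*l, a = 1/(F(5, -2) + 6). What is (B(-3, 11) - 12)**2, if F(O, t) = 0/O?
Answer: 24025/4 ≈ 6006.3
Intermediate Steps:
F(O, t) = 0
a = 1/6 (a = 1/(0 + 6) = 1/6 ≈ 0.16667)
B(E, l) = E*l + E*(-1/6 + l) (B(E, l) = (l - 1*1/6)*E + E*l = (l - 1/6)*E + E*l = (-1/6 + l)*E + E*l = E*(-1/6 + l) + E*l = E*l + E*(-1/6 + l))
(B(-3, 11) - 12)**2 = ((1/6)*(-3)*(-1 + 12*11) - 12)**2 = ((1/6)*(-3)*(-1 + 132) - 12)**2 = ((1/6)*(-3)*131 - 12)**2 = (-131/2 - 12)**2 = (-155/2)**2 = 24025/4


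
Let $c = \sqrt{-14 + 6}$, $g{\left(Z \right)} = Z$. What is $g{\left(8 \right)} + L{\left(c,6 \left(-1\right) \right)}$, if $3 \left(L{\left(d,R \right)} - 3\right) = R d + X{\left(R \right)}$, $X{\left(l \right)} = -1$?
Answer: $\frac{32}{3} - 4 i \sqrt{2} \approx 10.667 - 5.6569 i$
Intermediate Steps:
$c = 2 i \sqrt{2}$ ($c = \sqrt{-8} = 2 i \sqrt{2} \approx 2.8284 i$)
$L{\left(d,R \right)} = \frac{8}{3} + \frac{R d}{3}$ ($L{\left(d,R \right)} = 3 + \frac{R d - 1}{3} = 3 + \frac{-1 + R d}{3} = 3 + \left(- \frac{1}{3} + \frac{R d}{3}\right) = \frac{8}{3} + \frac{R d}{3}$)
$g{\left(8 \right)} + L{\left(c,6 \left(-1\right) \right)} = 8 + \left(\frac{8}{3} + \frac{6 \left(-1\right) 2 i \sqrt{2}}{3}\right) = 8 + \left(\frac{8}{3} + \frac{1}{3} \left(-6\right) 2 i \sqrt{2}\right) = 8 + \left(\frac{8}{3} - 4 i \sqrt{2}\right) = \frac{32}{3} - 4 i \sqrt{2}$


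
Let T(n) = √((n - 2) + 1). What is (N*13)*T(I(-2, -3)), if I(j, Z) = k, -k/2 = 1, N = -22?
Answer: -286*I*√3 ≈ -495.37*I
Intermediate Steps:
k = -2 (k = -2*1 = -2)
I(j, Z) = -2
T(n) = √(-1 + n) (T(n) = √((-2 + n) + 1) = √(-1 + n))
(N*13)*T(I(-2, -3)) = (-22*13)*√(-1 - 2) = -286*I*√3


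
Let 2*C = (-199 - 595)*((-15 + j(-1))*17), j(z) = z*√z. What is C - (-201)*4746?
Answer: 1055181 + 6749*I ≈ 1.0552e+6 + 6749.0*I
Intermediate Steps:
j(z) = z^(3/2)
C = 101235 + 6749*I (C = ((-199 - 595)*((-15 + (-1)^(3/2))*17))/2 = (-794*(-15 - I)*17)/2 = (-794*(-255 - 17*I))/2 = (202470 + 13498*I)/2 = 101235 + 6749*I ≈ 1.0124e+5 + 6749.0*I)
C - (-201)*4746 = (101235 + 6749*I) - (-201)*4746 = (101235 + 6749*I) - 1*(-953946) = (101235 + 6749*I) + 953946 = 1055181 + 6749*I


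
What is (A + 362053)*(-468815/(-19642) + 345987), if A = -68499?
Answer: 997547198903413/9821 ≈ 1.0157e+11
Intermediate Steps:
(A + 362053)*(-468815/(-19642) + 345987) = (-68499 + 362053)*(-468815/(-19642) + 345987) = 293554*(-468815*(-1/19642) + 345987) = 293554*(468815/19642 + 345987) = 293554*(6796345469/19642) = 997547198903413/9821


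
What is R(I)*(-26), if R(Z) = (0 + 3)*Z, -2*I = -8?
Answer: -312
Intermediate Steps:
I = 4 (I = -½*(-8) = 4)
R(Z) = 3*Z
R(I)*(-26) = (3*4)*(-26) = 12*(-26) = -312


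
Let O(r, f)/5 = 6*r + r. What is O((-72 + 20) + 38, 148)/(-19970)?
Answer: 49/1997 ≈ 0.024537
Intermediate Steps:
O(r, f) = 35*r (O(r, f) = 5*(6*r + r) = 5*(7*r) = 35*r)
O((-72 + 20) + 38, 148)/(-19970) = (35*((-72 + 20) + 38))/(-19970) = (35*(-52 + 38))*(-1/19970) = (35*(-14))*(-1/19970) = -490*(-1/19970) = 49/1997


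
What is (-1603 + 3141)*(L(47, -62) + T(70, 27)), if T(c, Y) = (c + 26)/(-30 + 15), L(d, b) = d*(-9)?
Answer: -3302086/5 ≈ -6.6042e+5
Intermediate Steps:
L(d, b) = -9*d
T(c, Y) = -26/15 - c/15 (T(c, Y) = (26 + c)/(-15) = (26 + c)*(-1/15) = -26/15 - c/15)
(-1603 + 3141)*(L(47, -62) + T(70, 27)) = (-1603 + 3141)*(-9*47 + (-26/15 - 1/15*70)) = 1538*(-423 + (-26/15 - 14/3)) = 1538*(-423 - 32/5) = 1538*(-2147/5) = -3302086/5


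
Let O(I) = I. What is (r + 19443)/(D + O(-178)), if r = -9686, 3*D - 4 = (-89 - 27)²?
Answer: 29271/12926 ≈ 2.2645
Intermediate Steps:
D = 13460/3 (D = 4/3 + (-89 - 27)²/3 = 4/3 + (⅓)*(-116)² = 4/3 + (⅓)*13456 = 4/3 + 13456/3 = 13460/3 ≈ 4486.7)
(r + 19443)/(D + O(-178)) = (-9686 + 19443)/(13460/3 - 178) = 9757/(12926/3) = 9757*(3/12926) = 29271/12926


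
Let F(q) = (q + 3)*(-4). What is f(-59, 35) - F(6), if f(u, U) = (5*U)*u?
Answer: -10289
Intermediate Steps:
F(q) = -12 - 4*q (F(q) = (3 + q)*(-4) = -12 - 4*q)
f(u, U) = 5*U*u
f(-59, 35) - F(6) = 5*35*(-59) - (-12 - 4*6) = -10325 - (-12 - 24) = -10325 - 1*(-36) = -10325 + 36 = -10289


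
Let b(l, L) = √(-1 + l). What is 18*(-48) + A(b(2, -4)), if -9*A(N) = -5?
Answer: -7771/9 ≈ -863.44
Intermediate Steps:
A(N) = 5/9 (A(N) = -⅑*(-5) = 5/9)
18*(-48) + A(b(2, -4)) = 18*(-48) + 5/9 = -864 + 5/9 = -7771/9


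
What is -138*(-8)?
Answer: 1104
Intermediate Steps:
-138*(-8) = 1104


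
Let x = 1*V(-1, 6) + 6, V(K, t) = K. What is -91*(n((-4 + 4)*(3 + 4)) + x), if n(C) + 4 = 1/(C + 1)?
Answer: -182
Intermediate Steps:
n(C) = -4 + 1/(1 + C) (n(C) = -4 + 1/(C + 1) = -4 + 1/(1 + C))
x = 5 (x = 1*(-1) + 6 = -1 + 6 = 5)
-91*(n((-4 + 4)*(3 + 4)) + x) = -91*((-3 - 4*(-4 + 4)*(3 + 4))/(1 + (-4 + 4)*(3 + 4)) + 5) = -91*((-3 - 0*7)/(1 + 0*7) + 5) = -91*((-3 - 4*0)/(1 + 0) + 5) = -91*((-3 + 0)/1 + 5) = -91*(1*(-3) + 5) = -91*(-3 + 5) = -91*2 = -182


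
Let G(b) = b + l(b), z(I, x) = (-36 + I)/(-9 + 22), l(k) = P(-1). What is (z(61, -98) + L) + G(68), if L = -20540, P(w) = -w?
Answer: -266098/13 ≈ -20469.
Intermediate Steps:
l(k) = 1 (l(k) = -1*(-1) = 1)
z(I, x) = -36/13 + I/13 (z(I, x) = (-36 + I)/13 = (-36 + I)*(1/13) = -36/13 + I/13)
G(b) = 1 + b (G(b) = b + 1 = 1 + b)
(z(61, -98) + L) + G(68) = ((-36/13 + (1/13)*61) - 20540) + (1 + 68) = ((-36/13 + 61/13) - 20540) + 69 = (25/13 - 20540) + 69 = -266995/13 + 69 = -266098/13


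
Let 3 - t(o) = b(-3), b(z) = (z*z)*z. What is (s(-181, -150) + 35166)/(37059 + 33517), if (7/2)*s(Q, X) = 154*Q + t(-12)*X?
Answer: 90707/247016 ≈ 0.36721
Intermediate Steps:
b(z) = z³ (b(z) = z²*z = z³)
t(o) = 30 (t(o) = 3 - 1*(-3)³ = 3 - 1*(-27) = 3 + 27 = 30)
s(Q, X) = 44*Q + 60*X/7 (s(Q, X) = 2*(154*Q + 30*X)/7 = 2*(30*X + 154*Q)/7 = 44*Q + 60*X/7)
(s(-181, -150) + 35166)/(37059 + 33517) = ((44*(-181) + (60/7)*(-150)) + 35166)/(37059 + 33517) = ((-7964 - 9000/7) + 35166)/70576 = (-64748/7 + 35166)*(1/70576) = (181414/7)*(1/70576) = 90707/247016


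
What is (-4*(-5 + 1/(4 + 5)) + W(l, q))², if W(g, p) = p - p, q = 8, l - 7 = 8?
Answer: 30976/81 ≈ 382.42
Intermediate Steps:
l = 15 (l = 7 + 8 = 15)
W(g, p) = 0
(-4*(-5 + 1/(4 + 5)) + W(l, q))² = (-4*(-5 + 1/(4 + 5)) + 0)² = (-4*(-5 + 1/9) + 0)² = (-4*(-5 + ⅑) + 0)² = (-4*(-44/9) + 0)² = (176/9 + 0)² = (176/9)² = 30976/81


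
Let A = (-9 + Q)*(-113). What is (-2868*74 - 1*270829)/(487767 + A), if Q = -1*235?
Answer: -483061/515339 ≈ -0.93737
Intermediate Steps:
Q = -235
A = 27572 (A = (-9 - 235)*(-113) = -244*(-113) = 27572)
(-2868*74 - 1*270829)/(487767 + A) = (-2868*74 - 1*270829)/(487767 + 27572) = (-212232 - 270829)/515339 = -483061*1/515339 = -483061/515339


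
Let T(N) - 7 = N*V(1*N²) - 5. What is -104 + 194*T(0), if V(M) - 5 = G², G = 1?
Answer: 284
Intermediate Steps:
V(M) = 6 (V(M) = 5 + 1² = 5 + 1 = 6)
T(N) = 2 + 6*N (T(N) = 7 + (N*6 - 5) = 7 + (6*N - 5) = 7 + (-5 + 6*N) = 2 + 6*N)
-104 + 194*T(0) = -104 + 194*(2 + 6*0) = -104 + 194*(2 + 0) = -104 + 194*2 = -104 + 388 = 284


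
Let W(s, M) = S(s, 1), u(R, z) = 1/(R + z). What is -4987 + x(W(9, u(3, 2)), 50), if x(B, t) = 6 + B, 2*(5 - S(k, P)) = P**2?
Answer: -9953/2 ≈ -4976.5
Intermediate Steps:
S(k, P) = 5 - P**2/2
W(s, M) = 9/2 (W(s, M) = 5 - 1/2*1**2 = 5 - 1/2*1 = 5 - 1/2 = 9/2)
-4987 + x(W(9, u(3, 2)), 50) = -4987 + (6 + 9/2) = -4987 + 21/2 = -9953/2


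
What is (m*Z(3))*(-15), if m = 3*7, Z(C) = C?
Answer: -945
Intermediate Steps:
m = 21
(m*Z(3))*(-15) = (21*3)*(-15) = 63*(-15) = -945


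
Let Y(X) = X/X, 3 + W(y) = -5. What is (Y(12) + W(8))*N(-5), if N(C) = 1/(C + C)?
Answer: 7/10 ≈ 0.70000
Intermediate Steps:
W(y) = -8 (W(y) = -3 - 5 = -8)
N(C) = 1/(2*C)
Y(X) = 1
(Y(12) + W(8))*N(-5) = (1 - 8)*((½)/(-5)) = -7*(-1)/(2*5) = -7*(-⅒) = 7/10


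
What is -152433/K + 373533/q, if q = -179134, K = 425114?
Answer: -46525010196/19038092819 ≈ -2.4438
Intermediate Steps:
-152433/K + 373533/q = -152433/425114 + 373533/(-179134) = -152433*1/425114 + 373533*(-1/179134) = -152433/425114 - 373533/179134 = -46525010196/19038092819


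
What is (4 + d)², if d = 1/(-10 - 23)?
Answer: 17161/1089 ≈ 15.758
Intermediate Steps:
d = -1/33 (d = 1/(-33) = -1/33 ≈ -0.030303)
(4 + d)² = (4 - 1/33)² = (131/33)² = 17161/1089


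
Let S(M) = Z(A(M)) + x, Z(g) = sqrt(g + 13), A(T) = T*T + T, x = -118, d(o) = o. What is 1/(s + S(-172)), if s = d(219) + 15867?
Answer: 15968/254947599 - 5*sqrt(1177)/254947599 ≈ 6.1960e-5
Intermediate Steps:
A(T) = T + T**2 (A(T) = T**2 + T = T + T**2)
Z(g) = sqrt(13 + g)
s = 16086 (s = 219 + 15867 = 16086)
S(M) = -118 + sqrt(13 + M*(1 + M)) (S(M) = sqrt(13 + M*(1 + M)) - 118 = -118 + sqrt(13 + M*(1 + M)))
1/(s + S(-172)) = 1/(16086 + (-118 + sqrt(13 - 172*(1 - 172)))) = 1/(16086 + (-118 + sqrt(13 - 172*(-171)))) = 1/(16086 + (-118 + sqrt(13 + 29412))) = 1/(16086 + (-118 + sqrt(29425))) = 1/(16086 + (-118 + 5*sqrt(1177))) = 1/(15968 + 5*sqrt(1177))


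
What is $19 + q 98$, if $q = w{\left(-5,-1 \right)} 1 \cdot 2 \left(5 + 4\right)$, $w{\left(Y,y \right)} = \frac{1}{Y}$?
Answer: $- \frac{1669}{5} \approx -333.8$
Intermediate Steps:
$q = - \frac{18}{5}$ ($q = \frac{1}{-5} \cdot 1 \cdot 2 \left(5 + 4\right) = \left(- \frac{1}{5}\right) 1 \cdot 2 \cdot 9 = \left(- \frac{1}{5}\right) 18 = - \frac{18}{5} \approx -3.6$)
$19 + q 98 = 19 - \frac{1764}{5} = - \frac{1669}{5}$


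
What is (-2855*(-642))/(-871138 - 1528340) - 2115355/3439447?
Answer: -172423402810/125043597101 ≈ -1.3789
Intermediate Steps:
(-2855*(-642))/(-871138 - 1528340) - 2115355/3439447 = 1832910/(-2399478) - 2115355*1/3439447 = 1832910*(-1/2399478) - 192305/312677 = -305485/399913 - 192305/312677 = -172423402810/125043597101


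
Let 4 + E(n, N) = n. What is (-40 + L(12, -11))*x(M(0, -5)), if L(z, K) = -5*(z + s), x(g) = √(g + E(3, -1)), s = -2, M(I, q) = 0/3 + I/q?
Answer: -90*I ≈ -90.0*I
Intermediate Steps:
E(n, N) = -4 + n
M(I, q) = I/q (M(I, q) = 0*(⅓) + I/q = 0 + I/q = I/q)
x(g) = √(-1 + g) (x(g) = √(g + (-4 + 3)) = √(g - 1) = √(-1 + g))
L(z, K) = 10 - 5*z (L(z, K) = -5*(z - 2) = -5*(-2 + z) = 10 - 5*z)
(-40 + L(12, -11))*x(M(0, -5)) = (-40 + (10 - 5*12))*√(-1 + 0/(-5)) = (-40 + (10 - 60))*√(-1 + 0*(-⅕)) = (-40 - 50)*√(-1 + 0) = -90*I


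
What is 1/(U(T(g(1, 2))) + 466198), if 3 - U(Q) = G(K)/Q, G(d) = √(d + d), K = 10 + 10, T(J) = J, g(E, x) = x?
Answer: 466201/217343372391 + √10/217343372391 ≈ 2.1450e-6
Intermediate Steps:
K = 20
G(d) = √2*√d (G(d) = √(2*d) = √2*√d)
U(Q) = 3 - 2*√10/Q (U(Q) = 3 - √2*√20/Q = 3 - √2*(2*√5)/Q = 3 - 2*√10/Q)
1/(U(T(g(1, 2))) + 466198) = 1/((3 - 2*√10/2) + 466198) = 1/((3 - 2*√10*½) + 466198) = 1/((3 - √10) + 466198) = 1/(466201 - √10)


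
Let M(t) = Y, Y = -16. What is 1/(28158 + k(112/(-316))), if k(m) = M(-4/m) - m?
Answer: 79/2223246 ≈ 3.5534e-5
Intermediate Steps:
M(t) = -16
k(m) = -16 - m
1/(28158 + k(112/(-316))) = 1/(28158 + (-16 - 112/(-316))) = 1/(28158 + (-16 - 112*(-1)/316)) = 1/(28158 + (-16 - 1*(-28/79))) = 1/(28158 + (-16 + 28/79)) = 1/(28158 - 1236/79) = 1/(2223246/79) = 79/2223246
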